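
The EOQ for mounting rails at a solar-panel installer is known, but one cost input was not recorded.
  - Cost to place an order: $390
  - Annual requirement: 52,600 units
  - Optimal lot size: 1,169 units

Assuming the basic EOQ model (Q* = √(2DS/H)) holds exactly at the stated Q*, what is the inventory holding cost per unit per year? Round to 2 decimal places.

$30.02

EOQ relation: Q² = 2DS/H, so rearrange for the unknown.
H = 2DS / Q² = 2 × 52,600 × 390 / 1,169² = 30.0228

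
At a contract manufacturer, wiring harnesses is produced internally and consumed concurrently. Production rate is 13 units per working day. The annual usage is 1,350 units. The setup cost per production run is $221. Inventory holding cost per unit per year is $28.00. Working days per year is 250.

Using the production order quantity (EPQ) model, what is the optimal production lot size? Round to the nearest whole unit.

191 units

d = 1,350/250 = 5.4000 units/day;  effective holding cost H(1 − d/p) = 28·(1 − 5.4000/13) = 16.36923
Q* = √(2DS / H_eff) = √(2·1,350·221 / 16.36923) ≈ 190.93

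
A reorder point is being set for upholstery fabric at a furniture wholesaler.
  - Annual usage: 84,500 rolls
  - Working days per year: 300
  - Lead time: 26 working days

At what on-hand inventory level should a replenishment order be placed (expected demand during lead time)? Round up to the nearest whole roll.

Daily demand d = 84,500 / 300 = 281.667 rolls/day
Demand during lead time = 281.667 × 26 = 7,323.33
Reorder point = 7,323.33 → round up

7,324 rolls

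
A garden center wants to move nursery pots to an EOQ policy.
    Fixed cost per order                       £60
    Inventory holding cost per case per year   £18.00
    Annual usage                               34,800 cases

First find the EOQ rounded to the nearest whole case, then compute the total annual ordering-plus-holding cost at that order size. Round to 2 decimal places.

£8,669.95

2DS/H = 2·34,800·60/18 = 232,000.00
EOQ = √232,000.00 ≈ 481.66 → Q = 482 cases
Annual ordering cost = (D/Q)·S = (34,800/482) × 60 = £4,331.95
Annual holding cost  = (Q/2)·H = (482/2) × 18 = £4,338.00
Total = £4,331.95 + £4,338.00 = £8,669.95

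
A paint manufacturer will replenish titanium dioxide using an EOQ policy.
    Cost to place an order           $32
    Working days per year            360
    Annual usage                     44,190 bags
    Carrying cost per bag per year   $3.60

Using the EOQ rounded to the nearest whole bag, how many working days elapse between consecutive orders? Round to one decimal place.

EOQ = √(2DS/H) = √(2 × 44,190 × 32 / 3.6)
    = √(785,600.00) ≈ 886.34 → Q = 886 bags
Days between orders = 360 / (D/Q) = 360 / 49.876 ≈ 7.218

7.2 days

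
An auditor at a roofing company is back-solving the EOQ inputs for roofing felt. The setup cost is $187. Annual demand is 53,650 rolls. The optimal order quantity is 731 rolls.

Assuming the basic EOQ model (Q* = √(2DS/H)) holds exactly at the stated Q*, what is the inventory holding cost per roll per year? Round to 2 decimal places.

From Q* = √(2DS/H) ⇒ Q*² = 2DS/H.
H = 2DS / Q² = 2 × 53,650 × 187 / 731² = 37.5497

$37.55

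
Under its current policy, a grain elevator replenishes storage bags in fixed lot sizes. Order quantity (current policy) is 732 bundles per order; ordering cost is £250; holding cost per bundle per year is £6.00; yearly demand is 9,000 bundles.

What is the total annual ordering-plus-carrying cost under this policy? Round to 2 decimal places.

Annual ordering cost = (D/Q)·S = (9,000/732) × 250 = £3,073.77
Annual holding cost  = (Q/2)·H = (732/2) × 6 = £2,196.00
Total = £3,073.77 + £2,196.00 = £5,269.77

£5,269.77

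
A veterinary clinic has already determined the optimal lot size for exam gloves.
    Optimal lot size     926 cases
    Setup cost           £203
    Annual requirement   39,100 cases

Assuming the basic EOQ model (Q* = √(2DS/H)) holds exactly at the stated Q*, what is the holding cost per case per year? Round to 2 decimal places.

£18.51

EOQ relation: Q² = 2DS/H, so rearrange for the unknown.
H = 2DS / Q² = 2 × 39,100 × 203 / 926² = 18.5132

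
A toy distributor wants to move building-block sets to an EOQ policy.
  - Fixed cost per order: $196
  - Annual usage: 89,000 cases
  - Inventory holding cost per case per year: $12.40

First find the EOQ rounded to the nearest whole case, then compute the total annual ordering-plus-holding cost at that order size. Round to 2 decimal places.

2DS/H = 2·89,000·196/12.4 = 2,813,548.39
EOQ = √2,813,548.39 ≈ 1,677.36 → Q = 1,677 cases
Orders/yr = 89,000/1,677 = 53.071; ordering cost = 53.071 × $196 = $10,401.91
Average inventory = 1,677/2 = 838.5; holding cost = 838.5 × $12.4 = $10,397.40
Total = $10,401.91 + $10,397.40 = $20,799.31

$20,799.31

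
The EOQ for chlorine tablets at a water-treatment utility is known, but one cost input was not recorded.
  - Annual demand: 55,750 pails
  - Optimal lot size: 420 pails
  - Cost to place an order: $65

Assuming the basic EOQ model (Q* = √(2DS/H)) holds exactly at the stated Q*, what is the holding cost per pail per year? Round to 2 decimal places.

Since Q* = (2DS/H)^½, squaring gives Q*²·H = 2DS.
H = 2DS / Q² = 2 × 55,750 × 65 / 420² = 41.0856

$41.09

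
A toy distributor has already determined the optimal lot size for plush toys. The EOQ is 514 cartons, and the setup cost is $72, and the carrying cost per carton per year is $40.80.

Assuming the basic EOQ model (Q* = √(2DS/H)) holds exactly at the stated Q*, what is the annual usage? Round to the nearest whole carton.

EOQ relation: Q² = 2DS/H, so rearrange for the unknown.
D = Q²H / (2S) = 514² × 40.8 / (2 × 72) = 74,855.53

74,856 cartons per year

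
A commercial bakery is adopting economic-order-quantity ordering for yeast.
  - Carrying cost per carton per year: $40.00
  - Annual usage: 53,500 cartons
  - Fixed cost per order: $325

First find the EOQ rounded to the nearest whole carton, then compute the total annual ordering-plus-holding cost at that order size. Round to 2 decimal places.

Optimal lot size Q* = (2 × 53,500 × $325 / $40)^½ ≈ 932.40 → Q = 932 cartons
Annual ordering cost = (D/Q)·S = (53,500/932) × 325 = $18,656.12
Annual holding cost  = (Q/2)·H = (932/2) × 40 = $18,640.00
Total = $18,656.12 + $18,640.00 = $37,296.12

$37,296.12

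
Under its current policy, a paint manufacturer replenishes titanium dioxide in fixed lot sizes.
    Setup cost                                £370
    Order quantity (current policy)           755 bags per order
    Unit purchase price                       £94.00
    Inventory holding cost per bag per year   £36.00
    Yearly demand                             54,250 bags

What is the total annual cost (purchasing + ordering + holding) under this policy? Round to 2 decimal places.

Annual ordering cost = (D/Q)·S = (54,250/755) × 370 = £26,586.09
Annual holding cost  = (Q/2)·H = (755/2) × 36 = £13,590.00
Purchase cost = D·C = 54,250 × 94 = £5,099,500.00
Total = £26,586.09 + £13,590.00 + £5,099,500.00 = £5,139,676.09

£5,139,676.09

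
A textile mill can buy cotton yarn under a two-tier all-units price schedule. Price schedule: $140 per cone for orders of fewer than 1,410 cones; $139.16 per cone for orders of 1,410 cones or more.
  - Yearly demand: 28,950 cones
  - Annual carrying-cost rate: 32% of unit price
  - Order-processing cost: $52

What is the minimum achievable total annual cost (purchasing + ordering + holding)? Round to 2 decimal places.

$4,061,144.16

H₁ = 32%×$140 = $44.8000;  H₂ = 32%×$139.16 = $44.5312
EOQ₁ = √(2×28,950×52/44.8000) = 259.24  (< 1,410, feasible at tier 1)
EOQ₂ = √(2×28,950×52/44.5312) = 260.02  (< 1,410 → use Q = 1,410 at tier-2 price)
TC(tier 1 (EOQ₁), Q≈259.2) = $4,064,613.95
TC(tier 2, Q≈1,410.0) = $4,061,144.16
Minimum at tier 2: $4,061,144.16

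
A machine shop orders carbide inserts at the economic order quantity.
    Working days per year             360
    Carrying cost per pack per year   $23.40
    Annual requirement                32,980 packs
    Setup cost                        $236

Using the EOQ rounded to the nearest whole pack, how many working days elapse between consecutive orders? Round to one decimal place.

8.9 days

EOQ = √(2DS/H) = √(2 × 32,980 × 236 / 23.4)
    = √(665,237.61) ≈ 815.62 → Q = 816 packs
T = Q/D × 360 days = 816/32,980 × 360 = 8.907 days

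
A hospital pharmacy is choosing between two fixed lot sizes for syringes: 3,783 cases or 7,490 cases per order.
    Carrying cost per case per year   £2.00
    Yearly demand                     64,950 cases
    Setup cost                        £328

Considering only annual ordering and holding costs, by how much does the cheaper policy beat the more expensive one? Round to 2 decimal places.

£919.87

For each Q, cost = (D/Q)·S + (Q/2)·H.
TC(3,783) = (64,950/3,783)×328 + (3,783/2)×2 = £9,414.40
TC(7,490) = (64,950/7,490)×328 + (7,490/2)×2 = £10,334.27
|ΔTC| = |£9,414.40 − £10,334.27| = £919.87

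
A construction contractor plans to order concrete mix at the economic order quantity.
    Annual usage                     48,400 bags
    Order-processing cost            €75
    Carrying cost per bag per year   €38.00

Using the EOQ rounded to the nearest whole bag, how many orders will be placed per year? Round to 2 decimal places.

110.76 orders per year

2DS/H = 2·48,400·75/38 = 191,052.63
EOQ = √191,052.63 ≈ 437.10 → Q = 437
Orders per year = D/Q = 48,400 / 437 = 110.755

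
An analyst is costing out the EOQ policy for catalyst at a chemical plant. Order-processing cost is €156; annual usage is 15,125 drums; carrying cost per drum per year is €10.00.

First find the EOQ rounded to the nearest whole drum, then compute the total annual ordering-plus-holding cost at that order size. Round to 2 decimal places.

Optimal lot size Q* = (2 × 15,125 × €156 / €10)^½ ≈ 686.95 → Q = 687 drums
Orders/yr = 15,125/687 = 22.016; ordering cost = 22.016 × €156 = €3,434.50
Average inventory = 687/2 = 343.5; holding cost = 343.5 × €10 = €3,435.00
Total = €3,434.50 + €3,435.00 = €6,869.50

€6,869.50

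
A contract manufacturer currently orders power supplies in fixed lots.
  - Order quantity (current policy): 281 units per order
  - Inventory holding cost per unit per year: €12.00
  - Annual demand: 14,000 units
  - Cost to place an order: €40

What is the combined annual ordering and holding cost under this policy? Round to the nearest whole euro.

€3,679

Ordering: D/Q × S = 14,000/281 × €40 = €1,992.88
Holding:  Q/2 × H = 281/2 × €12 = €1,686.00
Total = €1,992.88 + €1,686.00 = €3,678.88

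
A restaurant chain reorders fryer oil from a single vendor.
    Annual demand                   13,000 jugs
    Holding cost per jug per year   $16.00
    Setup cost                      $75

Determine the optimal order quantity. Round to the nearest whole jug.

349 jugs

Q* = √(2·D·S / H) = √(2·13,000·75 / 16) = √121,875.0 ≈ 349.11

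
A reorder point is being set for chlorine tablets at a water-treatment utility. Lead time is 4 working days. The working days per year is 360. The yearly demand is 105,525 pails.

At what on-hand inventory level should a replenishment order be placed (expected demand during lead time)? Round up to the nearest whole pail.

1,173 pails

Daily demand d = 105,525 / 360 = 293.125 pails/day
Demand during lead time = 293.125 × 4 = 1,172.50
Reorder point = 1,172.50 → round up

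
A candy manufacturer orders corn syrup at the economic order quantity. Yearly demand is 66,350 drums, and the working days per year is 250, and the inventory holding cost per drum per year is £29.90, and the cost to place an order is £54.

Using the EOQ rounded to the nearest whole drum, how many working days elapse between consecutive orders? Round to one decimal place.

1.8 days

Optimal lot size Q* = (2 × 66,350 × £54 / £29.9)^½ ≈ 489.55 → Q = 490 drums
Cycle time = (working days × Q)/D = (250 × 490) / 66,350 = 1.846 days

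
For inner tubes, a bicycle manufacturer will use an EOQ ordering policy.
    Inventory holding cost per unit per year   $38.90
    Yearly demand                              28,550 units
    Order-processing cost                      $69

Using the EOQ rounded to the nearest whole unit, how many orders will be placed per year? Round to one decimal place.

89.8 orders per year

Optimal lot size Q* = (2 × 28,550 × $69 / $38.9)^½ ≈ 318.25 → Q = 318
Orders per year = D/Q = 28,550 / 318 = 89.780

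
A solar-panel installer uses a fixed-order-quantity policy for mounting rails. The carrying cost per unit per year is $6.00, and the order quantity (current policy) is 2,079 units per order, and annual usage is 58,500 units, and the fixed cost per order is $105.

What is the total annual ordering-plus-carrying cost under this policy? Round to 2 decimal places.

Orders/yr = 58,500/2,079 = 28.139; ordering cost = 28.139 × $105 = $2,954.55
Average inventory = 2,079/2 = 1039.5; holding cost = 1039.5 × $6 = $6,237.00
Total = $2,954.55 + $6,237.00 = $9,191.55

$9,191.55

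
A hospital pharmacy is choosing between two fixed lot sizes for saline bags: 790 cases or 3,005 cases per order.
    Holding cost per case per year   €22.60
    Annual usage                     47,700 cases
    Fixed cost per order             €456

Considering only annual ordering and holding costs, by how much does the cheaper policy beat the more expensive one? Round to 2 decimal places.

€4,734.67

Annual cost at Q: ordering D·S/Q plus holding Q·H/2.
TC(790) = (47,700/790)×456 + (790/2)×22.6 = €36,460.16
TC(3,005) = (47,700/3,005)×456 + (3,005/2)×22.6 = €41,194.84
Lots of 790 are cheaper by €4,734.67.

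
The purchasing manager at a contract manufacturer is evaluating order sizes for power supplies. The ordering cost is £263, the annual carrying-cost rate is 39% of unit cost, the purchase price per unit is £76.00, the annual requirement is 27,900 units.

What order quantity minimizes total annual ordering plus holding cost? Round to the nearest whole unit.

704 units

Carrying cost H = £76 × 39% = £29.6400/unit/yr
EOQ = √(2DS/H) = √(2 × 27,900 × 263 / 29.64)
    = √(495,121.46) ≈ 703.65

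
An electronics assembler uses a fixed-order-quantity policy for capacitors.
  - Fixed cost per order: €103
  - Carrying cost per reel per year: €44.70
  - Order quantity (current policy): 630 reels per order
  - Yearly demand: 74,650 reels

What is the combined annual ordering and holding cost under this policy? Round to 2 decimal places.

Ordering: D/Q × S = 74,650/630 × €103 = €12,204.68
Holding:  Q/2 × H = 630/2 × €44.7 = €14,080.50
Total = €12,204.68 + €14,080.50 = €26,285.18

€26,285.18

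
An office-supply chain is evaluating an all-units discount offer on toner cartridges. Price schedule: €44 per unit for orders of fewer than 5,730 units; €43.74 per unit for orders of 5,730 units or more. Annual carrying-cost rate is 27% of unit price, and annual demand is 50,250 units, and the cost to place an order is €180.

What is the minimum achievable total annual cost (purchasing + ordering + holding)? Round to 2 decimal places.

€2,225,659.78

H₁ = 27%×€44 = €11.8800;  H₂ = 27%×€43.74 = €11.8098
EOQ₁ = √(2×50,250×180/11.8800) = 1,233.99  (< 5,730, feasible at tier 1)
EOQ₂ = √(2×50,250×180/11.8098) = 1,237.65  (< 5,730 → use Q = 5,730 at tier-2 price)
TC(tier 1 (EOQ₁), Q≈1,234.0) = €2,225,659.78
TC(tier 2, Q≈5,730.0) = €2,233,348.61
Minimum at tier 1 (EOQ₁): €2,225,659.78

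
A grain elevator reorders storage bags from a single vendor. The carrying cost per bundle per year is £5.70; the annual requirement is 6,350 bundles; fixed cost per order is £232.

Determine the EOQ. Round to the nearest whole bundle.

719 bundles

Optimal lot size Q* = (2 × 6,350 × £232 / £5.7)^½ ≈ 718.97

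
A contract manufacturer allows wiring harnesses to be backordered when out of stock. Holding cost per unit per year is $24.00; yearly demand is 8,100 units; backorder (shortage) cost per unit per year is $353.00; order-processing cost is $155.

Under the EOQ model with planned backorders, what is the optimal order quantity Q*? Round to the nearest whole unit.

334 units

Q* = √(2DS/H) · √((H + b)/b)
   = √(2 × 8,100 × 155 / 24) · √((24 + 353) / 353)
   = 323.458 × 1.0334 ≈ 334.27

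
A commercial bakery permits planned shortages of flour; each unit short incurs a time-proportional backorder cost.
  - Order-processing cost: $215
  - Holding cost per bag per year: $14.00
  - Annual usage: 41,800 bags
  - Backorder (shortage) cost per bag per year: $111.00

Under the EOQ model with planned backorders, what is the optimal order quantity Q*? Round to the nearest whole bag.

Q* = √(2DS/H) · √((H + b)/b)
   = √(2 × 41,800 × 215 / 14) · √((14 + 111) / 111)
   = 1,133.074 × 1.0612 ≈ 1,202.41

1,202 bags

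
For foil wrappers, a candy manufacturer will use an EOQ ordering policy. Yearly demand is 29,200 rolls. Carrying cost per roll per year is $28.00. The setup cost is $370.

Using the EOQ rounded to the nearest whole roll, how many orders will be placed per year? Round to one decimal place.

33.3 orders per year

Optimal lot size Q* = (2 × 29,200 × $370 / $28)^½ ≈ 878.47 → Q = 878
Orders per year = D/Q = 29,200 / 878 = 33.257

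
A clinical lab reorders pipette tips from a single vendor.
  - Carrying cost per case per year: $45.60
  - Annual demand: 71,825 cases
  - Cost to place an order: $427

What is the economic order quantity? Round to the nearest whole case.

1,160 cases

2DS/H = 2·71,825·427/45.6 = 1,345,143.64
EOQ = √1,345,143.64 ≈ 1,159.80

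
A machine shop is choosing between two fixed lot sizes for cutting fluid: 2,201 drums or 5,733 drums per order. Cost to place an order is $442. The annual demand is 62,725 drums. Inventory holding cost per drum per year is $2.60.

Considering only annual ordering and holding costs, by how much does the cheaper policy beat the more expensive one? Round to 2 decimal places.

$3,168.76

TC(Q) = (D/Q)S + (Q/2)H
TC(2,201) = (62,725/2,201)×442 + (2,201/2)×2.6 = $15,457.60
TC(5,733) = (62,725/5,733)×442 + (5,733/2)×2.6 = $12,288.84
Cheaper: Q = 5,733.  Difference = $3,168.76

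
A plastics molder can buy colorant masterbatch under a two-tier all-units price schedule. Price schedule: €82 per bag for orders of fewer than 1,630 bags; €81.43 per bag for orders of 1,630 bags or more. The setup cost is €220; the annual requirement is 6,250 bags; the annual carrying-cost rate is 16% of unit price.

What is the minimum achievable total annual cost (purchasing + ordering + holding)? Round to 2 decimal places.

€518,506.66

H₁ = 16%×€82 = €13.1200;  H₂ = 16%×€81.43 = €13.0288
EOQ₁ = √(2×6,250×220/13.1200) = 457.82  (< 1,630, feasible at tier 1)
EOQ₂ = √(2×6,250×220/13.0288) = 459.42  (< 1,630 → use Q = 1,630 at tier-2 price)
TC(tier 1 (EOQ₁), Q≈457.8) = €518,506.66
TC(tier 2, Q≈1,630.0) = €520,399.53
Minimum at tier 1 (EOQ₁): €518,506.66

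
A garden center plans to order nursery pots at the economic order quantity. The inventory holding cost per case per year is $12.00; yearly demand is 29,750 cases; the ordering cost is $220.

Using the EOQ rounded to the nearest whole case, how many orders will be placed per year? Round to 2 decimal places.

28.50 orders per year

EOQ = √(2DS/H) = √(2 × 29,750 × 220 / 12)
    = √(1,090,833.33) ≈ 1,044.43 → Q = 1,044
N = D/Q = 29,750/1,044 ≈ 28.496 orders/yr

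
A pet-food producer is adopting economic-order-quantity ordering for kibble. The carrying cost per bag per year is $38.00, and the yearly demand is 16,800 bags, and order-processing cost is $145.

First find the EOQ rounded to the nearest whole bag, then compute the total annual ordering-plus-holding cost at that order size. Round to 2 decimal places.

$13,606.47

EOQ = √(2DS/H) = √(2 × 16,800 × 145 / 38)
    = √(128,210.53) ≈ 358.06 → Q = 358 bags
Orders/yr = 16,800/358 = 46.927; ordering cost = 46.927 × $145 = $6,804.47
Average inventory = 358/2 = 179; holding cost = 179 × $38 = $6,802.00
Total = $6,804.47 + $6,802.00 = $13,606.47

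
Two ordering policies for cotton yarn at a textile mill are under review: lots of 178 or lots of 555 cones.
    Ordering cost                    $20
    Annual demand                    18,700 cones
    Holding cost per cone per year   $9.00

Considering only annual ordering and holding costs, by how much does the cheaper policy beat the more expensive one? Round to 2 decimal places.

$269.25

Annual cost at Q: ordering D·S/Q plus holding Q·H/2.
TC(178) = (18,700/178)×20 + (178/2)×9 = $2,902.12
TC(555) = (18,700/555)×20 + (555/2)×9 = $3,171.37
|ΔTC| = |$2,902.12 − $3,171.37| = $269.25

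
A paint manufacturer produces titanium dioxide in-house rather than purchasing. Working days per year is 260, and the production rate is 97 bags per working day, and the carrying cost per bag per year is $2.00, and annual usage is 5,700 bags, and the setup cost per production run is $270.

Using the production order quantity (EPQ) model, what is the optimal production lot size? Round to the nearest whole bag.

1,410 bags

d = 5,700/260 = 21.9231 bags/day;  effective holding cost H(1 − d/p) = 2·(1 − 21.9231/97) = 1.54798
Q* = √(2DS / H_eff) = √(2·5,700·270 / 1.54798) ≈ 1,410.11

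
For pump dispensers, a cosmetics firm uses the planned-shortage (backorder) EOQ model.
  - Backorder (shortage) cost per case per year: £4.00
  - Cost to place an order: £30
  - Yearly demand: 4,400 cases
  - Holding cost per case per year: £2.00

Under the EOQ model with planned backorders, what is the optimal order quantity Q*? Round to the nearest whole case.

Q* = √(2DS/H) · √((H + b)/b)
   = √(2 × 4,400 × 30 / 2) · √((2 + 4) / 4)
   = 363.318 × 1.2247 ≈ 444.97

445 cases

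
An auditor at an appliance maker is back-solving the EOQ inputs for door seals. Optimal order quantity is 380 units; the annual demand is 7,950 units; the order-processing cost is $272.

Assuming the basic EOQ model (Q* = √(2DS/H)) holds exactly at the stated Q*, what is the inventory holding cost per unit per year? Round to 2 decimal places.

$29.95

Since Q* = (2DS/H)^½, squaring gives Q*²·H = 2DS.
H = 2DS / Q² = 2 × 7,950 × 272 / 380² = 29.9501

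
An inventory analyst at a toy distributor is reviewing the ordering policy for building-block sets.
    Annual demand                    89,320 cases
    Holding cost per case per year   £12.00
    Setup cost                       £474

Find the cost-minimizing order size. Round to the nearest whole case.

Optimal lot size Q* = (2 × 89,320 × £474 / £12)^½ ≈ 2,656.37

2,656 cases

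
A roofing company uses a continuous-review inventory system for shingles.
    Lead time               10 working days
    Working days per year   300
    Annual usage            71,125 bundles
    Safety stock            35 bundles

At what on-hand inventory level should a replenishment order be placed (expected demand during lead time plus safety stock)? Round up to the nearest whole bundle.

Daily demand d = 71,125 / 300 = 237.083 bundles/day
Demand during lead time = 237.083 × 10 = 2,370.83
Reorder point = 2,370.83 + 35 = 2,405.83 → round up

2,406 bundles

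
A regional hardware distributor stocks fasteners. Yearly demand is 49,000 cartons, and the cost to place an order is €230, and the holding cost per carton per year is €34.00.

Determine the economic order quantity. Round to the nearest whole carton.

814 cartons

EOQ = √(2DS/H) = √(2 × 49,000 × 230 / 34)
    = √(662,941.18) ≈ 814.21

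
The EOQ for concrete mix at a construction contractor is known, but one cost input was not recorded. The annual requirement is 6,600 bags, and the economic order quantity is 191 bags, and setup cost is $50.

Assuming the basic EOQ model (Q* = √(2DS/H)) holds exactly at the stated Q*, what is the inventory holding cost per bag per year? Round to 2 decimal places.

$18.09

Since Q* = (2DS/H)^½, squaring gives Q*²·H = 2DS.
H = 2DS / Q² = 2 × 6,600 × 50 / 191² = 18.0916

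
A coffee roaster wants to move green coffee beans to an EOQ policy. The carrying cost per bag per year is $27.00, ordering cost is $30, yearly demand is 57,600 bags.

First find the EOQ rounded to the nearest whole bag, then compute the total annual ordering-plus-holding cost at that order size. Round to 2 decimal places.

$9,659.82

Q* = √(2·D·S / H) = √(2·57,600·30 / 27) = √128,000.0 ≈ 357.77 → Q = 358 bags
Orders/yr = 57,600/358 = 160.894; ordering cost = 160.894 × $30 = $4,826.82
Average inventory = 358/2 = 179; holding cost = 179 × $27 = $4,833.00
Total = $4,826.82 + $4,833.00 = $9,659.82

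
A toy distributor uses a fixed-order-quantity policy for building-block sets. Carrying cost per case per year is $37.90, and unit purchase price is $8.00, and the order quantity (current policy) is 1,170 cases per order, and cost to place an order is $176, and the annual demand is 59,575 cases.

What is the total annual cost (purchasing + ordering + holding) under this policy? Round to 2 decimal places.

$507,733.21

Ordering: D/Q × S = 59,575/1,170 × $176 = $8,961.71
Holding:  Q/2 × H = 1,170/2 × $37.9 = $22,171.50
Purchase cost = D·C = 59,575 × 8 = $476,600.00
Total = $8,961.71 + $22,171.50 + $476,600.00 = $507,733.21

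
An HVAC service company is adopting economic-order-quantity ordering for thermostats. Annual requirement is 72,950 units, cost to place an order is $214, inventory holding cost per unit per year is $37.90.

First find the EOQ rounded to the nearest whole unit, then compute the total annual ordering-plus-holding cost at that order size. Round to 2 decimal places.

Q* = √(2·D·S / H) = √(2·72,950·214 / 37.9) = √823,815.3 ≈ 907.64 → Q = 908 units
Ordering: D/Q × S = 72,950/908 × $214 = $17,193.06
Holding:  Q/2 × H = 908/2 × $37.9 = $17,206.60
Total = $17,193.06 + $17,206.60 = $34,399.66

$34,399.66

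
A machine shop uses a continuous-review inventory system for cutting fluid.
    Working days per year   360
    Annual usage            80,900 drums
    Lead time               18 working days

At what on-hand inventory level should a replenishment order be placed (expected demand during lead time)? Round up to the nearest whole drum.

Daily demand d = 80,900 / 360 = 224.722 drums/day
Demand during lead time = 224.722 × 18 = 4,045.00
Reorder point = 4,045.00 → round up

4,045 drums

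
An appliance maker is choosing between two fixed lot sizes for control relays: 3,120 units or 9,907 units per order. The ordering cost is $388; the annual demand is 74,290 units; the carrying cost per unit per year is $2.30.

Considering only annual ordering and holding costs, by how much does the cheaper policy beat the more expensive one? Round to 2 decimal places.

$1,475.93

Annual cost at Q: ordering D·S/Q plus holding Q·H/2.
TC(3,120) = (74,290/3,120)×388 + (3,120/2)×2.3 = $12,826.63
TC(9,907) = (74,290/9,907)×388 + (9,907/2)×2.3 = $14,302.56
Cheaper: Q = 3,120.  Difference = $1,475.93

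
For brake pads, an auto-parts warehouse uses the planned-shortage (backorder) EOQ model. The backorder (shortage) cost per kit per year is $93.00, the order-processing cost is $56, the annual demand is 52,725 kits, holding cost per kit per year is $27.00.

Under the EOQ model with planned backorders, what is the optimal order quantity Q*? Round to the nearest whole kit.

531 kits

Q* = √(2DS/H) · √((H + b)/b)
   = √(2 × 52,725 × 56 / 27) · √((27 + 93) / 93)
   = 467.666 × 1.1359 ≈ 531.23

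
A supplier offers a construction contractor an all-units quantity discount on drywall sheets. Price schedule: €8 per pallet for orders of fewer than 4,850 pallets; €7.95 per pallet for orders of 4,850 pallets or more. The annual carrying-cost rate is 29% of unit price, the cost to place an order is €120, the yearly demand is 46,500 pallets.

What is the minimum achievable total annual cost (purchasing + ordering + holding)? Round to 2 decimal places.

€376,416.35

H₁ = 29%×€8 = €2.3200;  H₂ = 29%×€7.95 = €2.3055
EOQ₁ = √(2×46,500×120/2.3200) = 2,193.25  (< 4,850, feasible at tier 1)
EOQ₂ = √(2×46,500×120/2.3055) = 2,200.14  (< 4,850 → use Q = 4,850 at tier-2 price)
TC(tier 1 (EOQ₁), Q≈2,193.2) = €377,088.34
TC(tier 2, Q≈4,850.0) = €376,416.35
Minimum at tier 2: €376,416.35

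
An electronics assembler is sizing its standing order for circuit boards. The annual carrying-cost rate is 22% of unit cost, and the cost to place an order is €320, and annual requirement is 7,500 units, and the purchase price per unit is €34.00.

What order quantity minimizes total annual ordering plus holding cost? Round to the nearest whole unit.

801 units

H = i·C = 0.22 × €34 = €7.4800 per unit-year
Q* = √(2·D·S / H) = √(2·7,500·320 / 7.48) = √641,711.2 ≈ 801.07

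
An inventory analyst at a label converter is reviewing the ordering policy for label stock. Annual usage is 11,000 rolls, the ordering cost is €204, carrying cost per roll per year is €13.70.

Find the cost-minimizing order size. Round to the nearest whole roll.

Optimal lot size Q* = (2 × 11,000 × €204 / €13.7)^½ ≈ 572.36

572 rolls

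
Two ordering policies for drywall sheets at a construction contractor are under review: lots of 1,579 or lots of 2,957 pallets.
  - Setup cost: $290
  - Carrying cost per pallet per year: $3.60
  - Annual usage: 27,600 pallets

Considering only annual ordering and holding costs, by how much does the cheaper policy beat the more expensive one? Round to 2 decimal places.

$118.17

TC(Q) = (D/Q)S + (Q/2)H
TC(1,579) = (27,600/1,579)×290 + (1,579/2)×3.6 = $7,911.23
TC(2,957) = (27,600/2,957)×290 + (2,957/2)×3.6 = $8,029.40
|ΔTC| = |$7,911.23 − $8,029.40| = $118.17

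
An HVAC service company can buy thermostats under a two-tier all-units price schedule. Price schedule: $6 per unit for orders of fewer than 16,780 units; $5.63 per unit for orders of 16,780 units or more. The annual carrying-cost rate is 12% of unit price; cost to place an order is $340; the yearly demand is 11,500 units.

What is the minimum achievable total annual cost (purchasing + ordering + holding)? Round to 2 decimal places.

H₁ = 12%×$6 = $0.7200;  H₂ = 12%×$5.63 = $0.6756
EOQ₁ = √(2×11,500×340/0.7200) = 3,295.62  (< 16,780, feasible at tier 1)
EOQ₂ = √(2×11,500×340/0.6756) = 3,402.19  (< 16,780 → use Q = 16,780 at tier-2 price)
TC(tier 1 (EOQ₁), Q≈3,295.6) = $71,372.85
TC(tier 2, Q≈16,780.0) = $70,646.30
Minimum at tier 2: $70,646.30

$70,646.30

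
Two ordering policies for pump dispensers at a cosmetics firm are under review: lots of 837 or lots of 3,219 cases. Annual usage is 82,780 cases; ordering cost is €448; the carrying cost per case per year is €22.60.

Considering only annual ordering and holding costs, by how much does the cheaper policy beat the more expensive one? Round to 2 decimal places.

TC(Q) = (D/Q)S + (Q/2)H
TC(837) = (82,780/837)×448 + (837/2)×22.6 = €53,765.67
TC(3,219) = (82,780/3,219)×448 + (3,219/2)×22.6 = €47,895.50
Cheaper: Q = 3,219.  Difference = €5,870.18

€5,870.18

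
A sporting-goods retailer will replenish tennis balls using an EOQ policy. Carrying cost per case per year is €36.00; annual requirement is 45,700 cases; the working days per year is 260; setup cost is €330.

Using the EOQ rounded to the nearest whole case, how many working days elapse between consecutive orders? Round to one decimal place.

Q* = √(2·D·S / H) = √(2·45,700·330 / 36) = √837,833.3 ≈ 915.33 → Q = 915 cases
Cycle time = (working days × Q)/D = (260 × 915) / 45,700 = 5.206 days

5.2 days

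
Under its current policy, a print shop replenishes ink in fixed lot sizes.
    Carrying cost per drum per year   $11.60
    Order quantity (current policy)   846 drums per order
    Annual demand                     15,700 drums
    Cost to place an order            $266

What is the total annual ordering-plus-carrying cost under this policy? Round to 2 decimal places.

Ordering: D/Q × S = 15,700/846 × $266 = $4,936.41
Holding:  Q/2 × H = 846/2 × $11.6 = $4,906.80
Total = $4,936.41 + $4,906.80 = $9,843.21

$9,843.21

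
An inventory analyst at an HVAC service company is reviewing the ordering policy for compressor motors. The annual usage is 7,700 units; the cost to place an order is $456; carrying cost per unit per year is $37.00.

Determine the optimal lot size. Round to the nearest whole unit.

Q* = √(2·D·S / H) = √(2·7,700·456 / 37) = √189,794.6 ≈ 435.65

436 units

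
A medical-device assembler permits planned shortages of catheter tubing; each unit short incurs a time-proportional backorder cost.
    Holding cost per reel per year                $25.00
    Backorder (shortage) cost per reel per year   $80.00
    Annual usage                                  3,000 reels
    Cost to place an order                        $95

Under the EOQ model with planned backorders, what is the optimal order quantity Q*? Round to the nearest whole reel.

Basic EOQ = √(2·3,000·95/25) = 150.997
Backorder adjustment √((H+b)/b) = √((25+80)/80) = 1.1456
Q* = 150.997 × 1.1456 ≈ 172.99

173 reels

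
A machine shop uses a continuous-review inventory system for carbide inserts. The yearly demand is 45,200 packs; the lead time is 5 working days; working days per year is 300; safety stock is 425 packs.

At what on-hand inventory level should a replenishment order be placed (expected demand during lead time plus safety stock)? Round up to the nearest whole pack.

Daily demand d = 45,200 / 300 = 150.667 packs/day
Demand during lead time = 150.667 × 5 = 753.33
Reorder point = 753.33 + 425 = 1,178.33 → round up

1,179 packs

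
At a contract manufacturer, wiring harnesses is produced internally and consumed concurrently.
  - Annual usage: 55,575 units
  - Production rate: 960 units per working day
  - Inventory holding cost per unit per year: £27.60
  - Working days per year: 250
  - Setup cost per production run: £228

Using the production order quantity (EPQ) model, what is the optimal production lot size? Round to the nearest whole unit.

1,093 units

Daily demand d = 55,575/250 = 222.300; p = 960; 1 − d/p = 0.76844
EPQ = √(2DS / (H(1 − d/p)))
    = √(2 × 55,575 × 228 / (27.6 × 0.76844)) ≈ 1,093.11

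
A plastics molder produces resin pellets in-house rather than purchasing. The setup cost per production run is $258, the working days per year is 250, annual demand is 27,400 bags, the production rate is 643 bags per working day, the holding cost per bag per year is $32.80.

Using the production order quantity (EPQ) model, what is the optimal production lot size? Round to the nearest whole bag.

d = 27,400/250 = 109.6000 bags/day;  effective holding cost H(1 − d/p) = 32.8·(1 − 109.6000/643) = 27.20921
Q* = √(2DS / H_eff) = √(2·27,400·258 / 27.20921) ≈ 720.85

721 bags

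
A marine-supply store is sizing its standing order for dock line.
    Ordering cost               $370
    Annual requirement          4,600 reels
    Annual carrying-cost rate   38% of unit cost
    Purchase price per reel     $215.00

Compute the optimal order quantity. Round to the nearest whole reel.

Carrying cost H = $215 × 38% = $81.7000/reel/yr
EOQ = √(2DS/H) = √(2 × 4,600 × 370 / 81.7)
    = √(41,664.63) ≈ 204.12

204 reels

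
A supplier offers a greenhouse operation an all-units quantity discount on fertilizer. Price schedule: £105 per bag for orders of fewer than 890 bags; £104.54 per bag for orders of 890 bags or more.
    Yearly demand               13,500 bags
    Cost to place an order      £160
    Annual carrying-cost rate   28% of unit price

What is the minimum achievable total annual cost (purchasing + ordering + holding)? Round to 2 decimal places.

H₁ = 28%×£105 = £29.4000;  H₂ = 28%×£104.54 = £29.2712
EOQ₁ = √(2×13,500×160/29.4000) = 383.33  (< 890, feasible at tier 1)
EOQ₂ = √(2×13,500×160/29.2712) = 384.17  (< 890 → use Q = 890 at tier-2 price)
TC(tier 1 (EOQ₁), Q≈383.3) = £1,428,769.78
TC(tier 2, Q≈890.0) = £1,426,742.65
Minimum at tier 2: £1,426,742.65

£1,426,742.65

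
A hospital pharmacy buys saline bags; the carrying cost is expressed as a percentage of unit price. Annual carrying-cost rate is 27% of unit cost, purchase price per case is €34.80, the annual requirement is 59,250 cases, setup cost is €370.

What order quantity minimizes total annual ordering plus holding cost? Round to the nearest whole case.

Holding cost per case per year: H = 27% × €34.8 = €9.3960
EOQ = √(2DS/H) = √(2 × 59,250 × 370 / 9.396)
    = √(4,666,347.38) ≈ 2,160.17

2,160 cases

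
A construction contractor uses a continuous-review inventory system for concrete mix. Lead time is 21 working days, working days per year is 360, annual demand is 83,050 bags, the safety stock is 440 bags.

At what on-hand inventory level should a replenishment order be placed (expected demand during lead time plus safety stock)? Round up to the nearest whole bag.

Daily demand d = 83,050 / 360 = 230.694 bags/day
Demand during lead time = 230.694 × 21 = 4,844.58
Reorder point = 4,844.58 + 440 = 5,284.58 → round up

5,285 bags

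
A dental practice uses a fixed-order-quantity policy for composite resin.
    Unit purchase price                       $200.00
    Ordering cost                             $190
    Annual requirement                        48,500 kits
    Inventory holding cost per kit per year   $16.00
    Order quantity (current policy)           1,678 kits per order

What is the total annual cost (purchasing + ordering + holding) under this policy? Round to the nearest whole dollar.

$9,718,916

Annual ordering cost = (D/Q)·S = (48,500/1,678) × 190 = $5,491.66
Annual holding cost  = (Q/2)·H = (1,678/2) × 16 = $13,424.00
Purchase cost = D·C = 48,500 × 200 = $9,700,000.00
Total = $5,491.66 + $13,424.00 + $9,700,000.00 = $9,718,915.66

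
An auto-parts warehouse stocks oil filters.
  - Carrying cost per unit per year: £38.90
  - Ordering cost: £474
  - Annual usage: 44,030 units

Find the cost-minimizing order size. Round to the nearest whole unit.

1,036 units

Optimal lot size Q* = (2 × 44,030 × £474 / £38.9)^½ ≈ 1,035.87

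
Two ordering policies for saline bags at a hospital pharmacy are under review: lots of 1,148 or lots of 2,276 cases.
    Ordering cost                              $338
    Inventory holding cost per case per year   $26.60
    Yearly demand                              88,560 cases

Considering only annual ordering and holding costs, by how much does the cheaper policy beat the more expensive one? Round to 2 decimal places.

For each Q, cost = (D/Q)·S + (Q/2)·H.
TC(1,148) = (88,560/1,148)×338 + (1,148/2)×26.6 = $41,342.69
TC(2,276) = (88,560/2,276)×338 + (2,276/2)×26.6 = $43,422.50
|ΔTC| = |$41,342.69 − $43,422.50| = $2,079.82

$2,079.82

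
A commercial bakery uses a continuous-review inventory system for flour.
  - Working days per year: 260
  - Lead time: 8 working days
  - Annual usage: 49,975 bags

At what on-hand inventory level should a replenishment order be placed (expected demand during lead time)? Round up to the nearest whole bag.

Daily demand d = 49,975 / 260 = 192.212 bags/day
Demand during lead time = 192.212 × 8 = 1,537.69
Reorder point = 1,537.69 → round up

1,538 bags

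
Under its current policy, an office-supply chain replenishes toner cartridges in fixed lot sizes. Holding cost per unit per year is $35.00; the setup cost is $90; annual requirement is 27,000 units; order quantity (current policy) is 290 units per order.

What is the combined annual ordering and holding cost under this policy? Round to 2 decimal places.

$13,454.31

Ordering: D/Q × S = 27,000/290 × $90 = $8,379.31
Holding:  Q/2 × H = 290/2 × $35 = $5,075.00
Total = $8,379.31 + $5,075.00 = $13,454.31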